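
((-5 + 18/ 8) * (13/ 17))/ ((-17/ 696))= 24882/ 289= 86.10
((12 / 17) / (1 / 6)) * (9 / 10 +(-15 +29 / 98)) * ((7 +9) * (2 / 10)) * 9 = -1683.77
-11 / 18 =-0.61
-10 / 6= -5 / 3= -1.67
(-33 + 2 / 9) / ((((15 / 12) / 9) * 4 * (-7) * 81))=59 / 567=0.10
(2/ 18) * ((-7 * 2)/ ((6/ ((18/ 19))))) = -14/ 57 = -0.25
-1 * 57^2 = -3249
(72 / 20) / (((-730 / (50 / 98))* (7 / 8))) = -72 / 25039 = -0.00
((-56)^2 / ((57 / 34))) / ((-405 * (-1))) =106624 / 23085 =4.62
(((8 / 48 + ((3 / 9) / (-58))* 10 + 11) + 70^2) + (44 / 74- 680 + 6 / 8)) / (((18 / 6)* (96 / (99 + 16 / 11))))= 60219267875 / 40791168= 1476.28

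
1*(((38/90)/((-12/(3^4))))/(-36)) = 19/240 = 0.08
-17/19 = -0.89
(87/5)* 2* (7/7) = 174/5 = 34.80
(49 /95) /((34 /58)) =1421 /1615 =0.88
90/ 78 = 15/ 13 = 1.15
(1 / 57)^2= 1 / 3249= 0.00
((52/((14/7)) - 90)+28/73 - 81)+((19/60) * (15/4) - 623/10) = -1201457/5840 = -205.73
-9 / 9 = -1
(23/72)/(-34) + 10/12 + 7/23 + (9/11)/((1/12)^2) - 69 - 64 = -8703971/619344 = -14.05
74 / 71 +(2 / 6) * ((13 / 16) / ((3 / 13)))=22655 / 10224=2.22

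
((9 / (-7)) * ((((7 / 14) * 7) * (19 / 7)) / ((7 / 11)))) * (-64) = 60192 / 49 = 1228.41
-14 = -14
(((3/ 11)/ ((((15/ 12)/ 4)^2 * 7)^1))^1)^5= 267181325549568/ 26433439033203125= 0.01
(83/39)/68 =83/2652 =0.03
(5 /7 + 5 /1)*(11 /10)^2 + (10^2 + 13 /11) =41617 /385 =108.10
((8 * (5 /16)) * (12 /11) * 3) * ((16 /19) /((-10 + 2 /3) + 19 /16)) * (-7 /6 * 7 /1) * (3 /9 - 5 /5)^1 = -376320 /81719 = -4.61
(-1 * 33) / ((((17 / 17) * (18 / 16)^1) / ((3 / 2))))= -44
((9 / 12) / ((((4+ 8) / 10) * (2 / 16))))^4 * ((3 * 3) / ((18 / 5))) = 3125 / 2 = 1562.50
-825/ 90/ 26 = -55/ 156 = -0.35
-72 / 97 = -0.74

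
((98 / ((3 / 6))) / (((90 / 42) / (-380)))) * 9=-312816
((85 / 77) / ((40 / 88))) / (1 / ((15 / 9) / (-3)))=-85 / 63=-1.35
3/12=1/4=0.25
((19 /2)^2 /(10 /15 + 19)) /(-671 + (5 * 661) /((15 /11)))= 3249 /1240888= 0.00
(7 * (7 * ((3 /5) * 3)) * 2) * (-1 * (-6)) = 5292 /5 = 1058.40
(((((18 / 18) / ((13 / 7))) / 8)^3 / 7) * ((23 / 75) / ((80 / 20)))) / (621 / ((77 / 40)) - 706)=-86779 / 9962470502400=-0.00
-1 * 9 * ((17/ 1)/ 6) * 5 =-255/ 2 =-127.50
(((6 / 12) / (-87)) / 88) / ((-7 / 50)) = 25 / 53592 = 0.00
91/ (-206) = -91/ 206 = -0.44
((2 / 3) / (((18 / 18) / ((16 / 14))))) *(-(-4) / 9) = 64 / 189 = 0.34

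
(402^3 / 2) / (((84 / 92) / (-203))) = -7221921156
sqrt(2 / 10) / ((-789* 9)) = -sqrt(5) / 35505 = -0.00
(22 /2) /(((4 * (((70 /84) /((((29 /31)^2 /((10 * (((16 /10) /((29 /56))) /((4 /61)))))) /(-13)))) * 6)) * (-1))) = 268279 /3414087040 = 0.00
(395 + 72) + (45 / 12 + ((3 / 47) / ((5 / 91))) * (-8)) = 461.46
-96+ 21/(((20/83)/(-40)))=-3582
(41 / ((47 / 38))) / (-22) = -779 / 517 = -1.51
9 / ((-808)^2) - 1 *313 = -204346423 / 652864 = -313.00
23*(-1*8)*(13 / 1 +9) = -4048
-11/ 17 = -0.65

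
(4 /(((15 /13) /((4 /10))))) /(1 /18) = 24.96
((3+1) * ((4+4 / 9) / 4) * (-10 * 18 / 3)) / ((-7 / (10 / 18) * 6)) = 2000 / 567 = 3.53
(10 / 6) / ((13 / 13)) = 5 / 3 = 1.67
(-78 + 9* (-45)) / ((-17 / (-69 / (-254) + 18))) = 131859 / 254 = 519.13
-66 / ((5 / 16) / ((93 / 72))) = -1364 / 5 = -272.80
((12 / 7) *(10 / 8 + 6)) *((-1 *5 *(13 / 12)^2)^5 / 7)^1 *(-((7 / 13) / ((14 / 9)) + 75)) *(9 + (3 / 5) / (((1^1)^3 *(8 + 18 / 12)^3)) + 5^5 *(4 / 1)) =53843687038416156962299375 / 4624415302090752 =11643350244.53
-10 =-10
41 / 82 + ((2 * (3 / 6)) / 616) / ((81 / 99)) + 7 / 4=1135 / 504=2.25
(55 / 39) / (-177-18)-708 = -1076879 / 1521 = -708.01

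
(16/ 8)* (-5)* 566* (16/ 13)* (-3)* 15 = 4075200/ 13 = 313476.92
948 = 948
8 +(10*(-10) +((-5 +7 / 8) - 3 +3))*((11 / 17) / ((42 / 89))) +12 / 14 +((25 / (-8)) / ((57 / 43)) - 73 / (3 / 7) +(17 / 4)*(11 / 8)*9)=-3243209 / 12768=-254.01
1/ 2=0.50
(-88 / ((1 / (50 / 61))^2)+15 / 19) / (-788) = 4124185 / 55710812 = 0.07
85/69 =1.23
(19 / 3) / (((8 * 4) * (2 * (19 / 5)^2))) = 25 / 3648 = 0.01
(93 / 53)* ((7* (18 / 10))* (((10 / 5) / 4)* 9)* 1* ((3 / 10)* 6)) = 179.09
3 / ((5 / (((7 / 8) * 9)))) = 189 / 40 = 4.72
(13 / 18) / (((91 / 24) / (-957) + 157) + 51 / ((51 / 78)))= 16588 / 5397389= 0.00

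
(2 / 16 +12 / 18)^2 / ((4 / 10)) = 1805 / 1152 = 1.57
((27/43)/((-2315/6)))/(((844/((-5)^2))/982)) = -198855/4200799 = -0.05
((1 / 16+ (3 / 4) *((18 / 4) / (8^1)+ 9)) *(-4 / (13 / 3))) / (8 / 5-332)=6945 / 343616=0.02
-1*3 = -3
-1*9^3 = -729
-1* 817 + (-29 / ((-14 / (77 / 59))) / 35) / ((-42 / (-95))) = -28337303 / 34692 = -816.83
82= 82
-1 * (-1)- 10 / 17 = 7 / 17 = 0.41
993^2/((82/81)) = 79869969/82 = 974024.01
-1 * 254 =-254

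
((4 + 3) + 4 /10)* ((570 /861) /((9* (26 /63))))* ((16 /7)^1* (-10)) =-112480 /3731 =-30.15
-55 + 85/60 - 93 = -146.58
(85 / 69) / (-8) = -85 / 552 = -0.15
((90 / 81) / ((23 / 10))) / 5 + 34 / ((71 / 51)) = 360358 / 14697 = 24.52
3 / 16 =0.19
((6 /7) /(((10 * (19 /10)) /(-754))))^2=20466576 /17689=1157.02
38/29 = 1.31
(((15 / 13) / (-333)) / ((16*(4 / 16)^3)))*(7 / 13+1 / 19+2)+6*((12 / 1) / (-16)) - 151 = -110872531 / 712842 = -155.54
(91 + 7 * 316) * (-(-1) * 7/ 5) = 16121/ 5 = 3224.20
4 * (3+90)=372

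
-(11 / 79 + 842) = -66529 / 79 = -842.14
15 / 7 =2.14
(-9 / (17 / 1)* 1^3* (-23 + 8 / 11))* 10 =22050 / 187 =117.91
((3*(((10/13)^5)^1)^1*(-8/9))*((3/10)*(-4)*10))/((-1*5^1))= -640000/371293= -1.72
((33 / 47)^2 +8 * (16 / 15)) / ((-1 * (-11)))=0.82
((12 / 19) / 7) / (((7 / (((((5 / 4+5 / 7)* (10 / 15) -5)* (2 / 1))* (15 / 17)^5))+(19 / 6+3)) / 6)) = 5649750000 / 45851036987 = 0.12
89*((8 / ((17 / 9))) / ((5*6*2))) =6.28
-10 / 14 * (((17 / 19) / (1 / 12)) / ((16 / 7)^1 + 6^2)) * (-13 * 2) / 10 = 663 / 1273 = 0.52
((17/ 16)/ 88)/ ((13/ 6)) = 51/ 9152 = 0.01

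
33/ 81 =11/ 27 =0.41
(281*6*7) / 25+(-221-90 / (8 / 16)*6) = -20723 / 25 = -828.92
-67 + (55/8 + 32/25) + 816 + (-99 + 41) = 139831/200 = 699.16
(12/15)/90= 2/225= 0.01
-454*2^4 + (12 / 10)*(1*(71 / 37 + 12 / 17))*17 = -7210.45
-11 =-11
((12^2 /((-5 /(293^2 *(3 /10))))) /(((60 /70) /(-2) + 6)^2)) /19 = -100958424 /80275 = -1257.66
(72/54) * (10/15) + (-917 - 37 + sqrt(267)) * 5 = -42922/9 + 5 * sqrt(267) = -4687.41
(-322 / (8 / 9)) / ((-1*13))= 1449 / 52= 27.87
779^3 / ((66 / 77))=3309103973 / 6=551517328.83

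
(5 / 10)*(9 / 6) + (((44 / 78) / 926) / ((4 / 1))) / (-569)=7705822 / 10274433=0.75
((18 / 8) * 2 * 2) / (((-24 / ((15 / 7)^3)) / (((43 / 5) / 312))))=-29025 / 285376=-0.10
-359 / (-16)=359 / 16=22.44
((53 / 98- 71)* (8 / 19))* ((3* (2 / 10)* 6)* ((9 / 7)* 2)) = -1789776 / 6517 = -274.63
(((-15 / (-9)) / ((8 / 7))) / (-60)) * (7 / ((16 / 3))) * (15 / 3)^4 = -30625 / 1536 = -19.94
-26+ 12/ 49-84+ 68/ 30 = -79004/ 735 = -107.49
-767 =-767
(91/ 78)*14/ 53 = 49/ 159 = 0.31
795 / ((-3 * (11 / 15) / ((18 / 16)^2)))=-321975 / 704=-457.35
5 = 5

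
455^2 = 207025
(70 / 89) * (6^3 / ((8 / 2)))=3780 / 89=42.47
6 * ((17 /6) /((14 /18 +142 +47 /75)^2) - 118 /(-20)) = 10839886761 /306204340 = 35.40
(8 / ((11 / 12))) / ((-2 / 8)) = -384 / 11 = -34.91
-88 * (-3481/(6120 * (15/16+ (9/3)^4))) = 612656/1002915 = 0.61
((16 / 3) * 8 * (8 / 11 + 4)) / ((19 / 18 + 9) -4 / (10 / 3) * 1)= 199680 / 8767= 22.78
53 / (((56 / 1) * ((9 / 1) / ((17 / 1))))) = 901 / 504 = 1.79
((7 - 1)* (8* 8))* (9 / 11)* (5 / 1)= 17280 / 11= 1570.91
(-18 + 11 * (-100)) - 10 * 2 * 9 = -1298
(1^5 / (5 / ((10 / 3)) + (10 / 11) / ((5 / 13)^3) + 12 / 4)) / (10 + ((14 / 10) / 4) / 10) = 110000 / 22604841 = 0.00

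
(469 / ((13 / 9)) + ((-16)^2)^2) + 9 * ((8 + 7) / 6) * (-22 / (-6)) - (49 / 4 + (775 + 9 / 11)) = 37268731 / 572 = 65155.12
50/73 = 0.68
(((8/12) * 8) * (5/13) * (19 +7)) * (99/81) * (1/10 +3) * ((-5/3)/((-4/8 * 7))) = 54560/567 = 96.23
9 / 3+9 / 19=66 / 19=3.47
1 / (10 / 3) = 3 / 10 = 0.30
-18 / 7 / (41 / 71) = -4.45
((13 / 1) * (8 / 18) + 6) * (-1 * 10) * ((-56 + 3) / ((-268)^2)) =14045 / 161604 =0.09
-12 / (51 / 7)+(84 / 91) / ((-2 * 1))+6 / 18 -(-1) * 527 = 348224 / 663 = 525.22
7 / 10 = 0.70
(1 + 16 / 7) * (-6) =-19.71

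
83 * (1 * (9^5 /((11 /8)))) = 39208536 /11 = 3564412.36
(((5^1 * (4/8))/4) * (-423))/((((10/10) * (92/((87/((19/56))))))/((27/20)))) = -994.76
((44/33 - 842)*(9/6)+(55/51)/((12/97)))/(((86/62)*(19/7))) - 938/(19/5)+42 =-268730021/500004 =-537.46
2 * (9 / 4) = 4.50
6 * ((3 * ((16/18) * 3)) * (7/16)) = 21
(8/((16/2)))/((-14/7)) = -1/2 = -0.50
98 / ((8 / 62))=1519 / 2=759.50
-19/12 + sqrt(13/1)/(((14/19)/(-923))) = -17537*sqrt(13)/14 -19/12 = -4518.05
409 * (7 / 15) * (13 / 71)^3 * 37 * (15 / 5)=232730407 / 1789555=130.05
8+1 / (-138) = 1103 / 138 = 7.99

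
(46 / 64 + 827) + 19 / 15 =397913 / 480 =828.99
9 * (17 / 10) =153 / 10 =15.30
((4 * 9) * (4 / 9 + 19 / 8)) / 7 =29 / 2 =14.50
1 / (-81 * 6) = -1 / 486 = -0.00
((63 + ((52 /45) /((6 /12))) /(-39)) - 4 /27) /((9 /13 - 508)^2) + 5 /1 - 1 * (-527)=3123742308113 /5871693375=532.00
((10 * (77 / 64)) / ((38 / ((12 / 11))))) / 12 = 0.03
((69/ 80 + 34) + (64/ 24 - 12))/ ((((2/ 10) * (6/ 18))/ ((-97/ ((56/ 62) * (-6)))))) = 18423889/ 2688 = 6854.13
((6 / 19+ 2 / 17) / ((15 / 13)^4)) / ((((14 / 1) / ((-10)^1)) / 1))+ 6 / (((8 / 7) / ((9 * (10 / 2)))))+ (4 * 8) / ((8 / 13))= 753691499 / 2616300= 288.08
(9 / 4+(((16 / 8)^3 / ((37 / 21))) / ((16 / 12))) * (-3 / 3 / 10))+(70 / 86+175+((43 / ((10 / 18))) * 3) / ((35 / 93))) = 885070737 / 1113700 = 794.71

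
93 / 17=5.47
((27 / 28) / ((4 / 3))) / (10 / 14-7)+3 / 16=51 / 704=0.07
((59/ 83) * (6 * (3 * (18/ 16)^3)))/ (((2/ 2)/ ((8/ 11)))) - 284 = -7910245/ 29216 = -270.75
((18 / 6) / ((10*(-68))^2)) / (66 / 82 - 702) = -41 / 4431179200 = -0.00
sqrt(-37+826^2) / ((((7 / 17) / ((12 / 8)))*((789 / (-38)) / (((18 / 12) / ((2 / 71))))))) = -68799*sqrt(682239) / 7364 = -7716.79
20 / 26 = 10 / 13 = 0.77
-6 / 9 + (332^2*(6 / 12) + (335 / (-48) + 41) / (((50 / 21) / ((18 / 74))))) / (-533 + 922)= 4871225437 / 34543200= 141.02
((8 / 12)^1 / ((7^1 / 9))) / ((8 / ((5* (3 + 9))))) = 45 / 7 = 6.43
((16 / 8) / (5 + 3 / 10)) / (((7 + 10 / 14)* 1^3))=0.05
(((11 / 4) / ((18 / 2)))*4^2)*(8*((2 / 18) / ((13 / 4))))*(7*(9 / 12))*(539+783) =3257408 / 351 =9280.36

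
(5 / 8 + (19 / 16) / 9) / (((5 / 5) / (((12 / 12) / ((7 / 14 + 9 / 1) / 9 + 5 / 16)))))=109 / 197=0.55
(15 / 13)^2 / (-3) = -75 / 169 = -0.44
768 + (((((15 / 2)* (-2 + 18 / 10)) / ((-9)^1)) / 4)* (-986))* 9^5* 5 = -48515523 / 4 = -12128880.75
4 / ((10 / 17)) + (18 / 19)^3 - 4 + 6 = 330956 / 34295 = 9.65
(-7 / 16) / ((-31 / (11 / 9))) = 77 / 4464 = 0.02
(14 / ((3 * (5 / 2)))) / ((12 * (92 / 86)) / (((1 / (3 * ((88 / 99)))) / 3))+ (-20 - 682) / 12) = 344 / 8145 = 0.04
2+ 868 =870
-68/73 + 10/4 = 1.57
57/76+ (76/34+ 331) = 22711/68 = 333.99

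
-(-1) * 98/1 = 98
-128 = -128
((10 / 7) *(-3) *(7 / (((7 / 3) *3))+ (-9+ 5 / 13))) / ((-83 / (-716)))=2126520 / 7553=281.55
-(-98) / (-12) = -8.17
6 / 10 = 3 / 5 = 0.60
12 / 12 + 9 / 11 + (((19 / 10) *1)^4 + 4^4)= 29793531 / 110000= 270.85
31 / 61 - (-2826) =172417 / 61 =2826.51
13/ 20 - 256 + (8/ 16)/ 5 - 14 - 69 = -1353/ 4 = -338.25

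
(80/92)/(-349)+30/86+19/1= 19.35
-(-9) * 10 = 90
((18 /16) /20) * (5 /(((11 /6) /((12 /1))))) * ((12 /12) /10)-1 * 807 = -354999 /440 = -806.82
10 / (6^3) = 0.05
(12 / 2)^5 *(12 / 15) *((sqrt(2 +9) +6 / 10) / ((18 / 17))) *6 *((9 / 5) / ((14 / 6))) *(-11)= -52348032 *sqrt(11) / 175-157044096 / 875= -1171586.28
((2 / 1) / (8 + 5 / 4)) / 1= 8 / 37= 0.22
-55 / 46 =-1.20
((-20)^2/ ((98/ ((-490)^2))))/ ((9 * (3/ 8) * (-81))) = -7840000/ 2187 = -3584.82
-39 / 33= -13 / 11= -1.18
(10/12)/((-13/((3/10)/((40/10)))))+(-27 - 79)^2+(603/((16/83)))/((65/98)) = 16590237/1040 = 15952.15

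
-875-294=-1169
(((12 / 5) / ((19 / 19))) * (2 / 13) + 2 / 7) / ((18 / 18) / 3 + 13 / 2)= 1788 / 18655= 0.10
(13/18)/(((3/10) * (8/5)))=325/216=1.50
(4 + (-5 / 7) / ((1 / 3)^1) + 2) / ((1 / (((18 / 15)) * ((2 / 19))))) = 0.49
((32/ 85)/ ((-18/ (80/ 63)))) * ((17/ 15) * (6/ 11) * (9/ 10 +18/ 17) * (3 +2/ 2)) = -37888/ 294525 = -0.13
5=5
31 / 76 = 0.41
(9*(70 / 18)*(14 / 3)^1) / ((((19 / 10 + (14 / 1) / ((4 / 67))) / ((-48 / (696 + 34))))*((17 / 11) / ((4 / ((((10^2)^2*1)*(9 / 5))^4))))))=-539 / 481204079100000000000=-0.00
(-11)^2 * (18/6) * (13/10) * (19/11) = 8151/10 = 815.10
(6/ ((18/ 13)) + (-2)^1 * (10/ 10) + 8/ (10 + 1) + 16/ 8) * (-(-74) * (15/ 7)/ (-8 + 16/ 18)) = -278055/ 2464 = -112.85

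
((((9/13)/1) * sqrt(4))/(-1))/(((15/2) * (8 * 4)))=-3/520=-0.01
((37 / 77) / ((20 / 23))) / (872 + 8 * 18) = 851 / 1564640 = 0.00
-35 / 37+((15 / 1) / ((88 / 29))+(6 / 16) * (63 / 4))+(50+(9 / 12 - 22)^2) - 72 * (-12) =17914069 / 13024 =1375.47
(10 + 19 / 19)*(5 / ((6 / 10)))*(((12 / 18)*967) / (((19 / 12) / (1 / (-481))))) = -2127400 / 27417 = -77.59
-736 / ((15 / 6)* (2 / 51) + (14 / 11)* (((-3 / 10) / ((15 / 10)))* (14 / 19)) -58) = 39225120 / 3095881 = 12.67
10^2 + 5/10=201/2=100.50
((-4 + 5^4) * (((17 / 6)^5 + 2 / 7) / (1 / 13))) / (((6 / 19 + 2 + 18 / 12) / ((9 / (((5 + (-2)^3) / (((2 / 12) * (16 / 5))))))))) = -619067.37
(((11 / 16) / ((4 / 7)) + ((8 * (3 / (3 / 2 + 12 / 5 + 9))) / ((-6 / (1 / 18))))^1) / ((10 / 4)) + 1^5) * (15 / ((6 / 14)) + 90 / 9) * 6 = 273877 / 688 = 398.08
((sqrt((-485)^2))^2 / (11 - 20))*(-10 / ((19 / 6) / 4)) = 18818000 / 57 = 330140.35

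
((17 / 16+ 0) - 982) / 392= -15695 / 6272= -2.50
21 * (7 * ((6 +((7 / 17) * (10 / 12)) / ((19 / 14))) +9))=724220 / 323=2242.17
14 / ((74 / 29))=203 / 37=5.49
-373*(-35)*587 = 7663285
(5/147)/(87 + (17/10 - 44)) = 0.00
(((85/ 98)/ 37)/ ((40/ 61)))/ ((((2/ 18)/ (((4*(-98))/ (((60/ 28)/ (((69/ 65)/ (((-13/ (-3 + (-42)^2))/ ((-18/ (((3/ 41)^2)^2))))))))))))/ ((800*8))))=-212686233627340032/ 6253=-34013470914335.52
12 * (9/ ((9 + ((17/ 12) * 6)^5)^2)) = 0.00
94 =94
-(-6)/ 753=2/ 251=0.01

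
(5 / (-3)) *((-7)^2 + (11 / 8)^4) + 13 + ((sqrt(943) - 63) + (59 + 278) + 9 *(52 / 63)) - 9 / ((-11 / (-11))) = sqrt(943) + 17014349 / 86016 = 228.51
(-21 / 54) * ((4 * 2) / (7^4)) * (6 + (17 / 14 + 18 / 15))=-1178 / 108045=-0.01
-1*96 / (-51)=32 / 17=1.88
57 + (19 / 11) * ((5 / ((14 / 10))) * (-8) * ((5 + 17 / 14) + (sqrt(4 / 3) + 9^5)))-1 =-1570838516 / 539-7600 * sqrt(3) / 231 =-2914414.16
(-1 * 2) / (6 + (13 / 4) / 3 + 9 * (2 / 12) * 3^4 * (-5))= 24 / 7205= 0.00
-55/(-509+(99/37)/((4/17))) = 8140/73649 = 0.11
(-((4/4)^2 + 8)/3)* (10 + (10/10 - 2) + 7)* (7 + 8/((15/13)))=-3344/5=-668.80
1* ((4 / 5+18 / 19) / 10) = 83 / 475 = 0.17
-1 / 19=-0.05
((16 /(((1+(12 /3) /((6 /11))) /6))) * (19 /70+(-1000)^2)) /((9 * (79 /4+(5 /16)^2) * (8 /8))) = 286720077824 /4445875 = 64491.26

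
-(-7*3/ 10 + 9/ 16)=1.54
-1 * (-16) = 16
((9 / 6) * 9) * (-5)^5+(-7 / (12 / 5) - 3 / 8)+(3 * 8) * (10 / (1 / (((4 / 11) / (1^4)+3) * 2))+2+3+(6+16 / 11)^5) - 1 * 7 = 512017.41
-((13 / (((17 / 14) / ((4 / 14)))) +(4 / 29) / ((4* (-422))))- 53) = 10390079 / 208046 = 49.94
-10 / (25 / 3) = -6 / 5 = -1.20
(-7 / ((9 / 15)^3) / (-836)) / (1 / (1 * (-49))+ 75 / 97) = 4158875 / 80762616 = 0.05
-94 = -94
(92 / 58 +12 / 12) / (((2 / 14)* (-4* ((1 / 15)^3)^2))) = -5980078125 / 116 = -51552397.63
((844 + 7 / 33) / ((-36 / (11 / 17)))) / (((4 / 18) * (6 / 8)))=-27859 / 306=-91.04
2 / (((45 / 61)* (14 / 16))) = 976 / 315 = 3.10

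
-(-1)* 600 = 600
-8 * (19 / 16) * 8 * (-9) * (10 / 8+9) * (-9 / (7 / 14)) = -126198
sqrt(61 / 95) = sqrt(5795) / 95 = 0.80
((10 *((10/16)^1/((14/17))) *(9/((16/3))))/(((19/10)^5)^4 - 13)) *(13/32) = 1213989257812500000000/87706904734273902451163069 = 0.00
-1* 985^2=-970225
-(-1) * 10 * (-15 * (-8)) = 1200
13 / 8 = 1.62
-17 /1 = -17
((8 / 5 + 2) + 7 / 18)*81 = 3231 / 10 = 323.10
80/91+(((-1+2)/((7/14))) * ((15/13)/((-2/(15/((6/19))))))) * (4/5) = -3910/91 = -42.97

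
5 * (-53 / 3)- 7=-286 / 3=-95.33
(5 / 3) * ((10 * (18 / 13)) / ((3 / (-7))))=-700 / 13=-53.85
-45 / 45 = -1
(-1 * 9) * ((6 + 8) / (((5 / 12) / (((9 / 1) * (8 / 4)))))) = -27216 / 5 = -5443.20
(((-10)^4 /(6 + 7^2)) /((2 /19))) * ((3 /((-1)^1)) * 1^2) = -57000 /11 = -5181.82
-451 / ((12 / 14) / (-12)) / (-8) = -3157 / 4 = -789.25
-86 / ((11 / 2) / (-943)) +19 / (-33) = 486569 / 33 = 14744.52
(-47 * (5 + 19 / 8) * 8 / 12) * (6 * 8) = -11092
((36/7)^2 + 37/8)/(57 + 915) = 12181/381024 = 0.03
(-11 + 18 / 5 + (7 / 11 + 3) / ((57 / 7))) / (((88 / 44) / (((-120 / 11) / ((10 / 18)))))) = 784764 / 11495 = 68.27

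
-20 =-20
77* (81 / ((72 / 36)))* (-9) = -56133 / 2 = -28066.50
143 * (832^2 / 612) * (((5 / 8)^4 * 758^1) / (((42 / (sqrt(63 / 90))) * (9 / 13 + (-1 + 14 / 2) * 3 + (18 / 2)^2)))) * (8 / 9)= 14883851125 * sqrt(70) / 37476432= 3322.81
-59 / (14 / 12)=-50.57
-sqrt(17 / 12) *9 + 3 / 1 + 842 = 845 - 3 *sqrt(51) / 2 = 834.29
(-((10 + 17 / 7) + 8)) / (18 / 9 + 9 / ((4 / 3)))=-572 / 245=-2.33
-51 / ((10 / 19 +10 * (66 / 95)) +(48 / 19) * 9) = -969 / 574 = -1.69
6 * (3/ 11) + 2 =40/ 11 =3.64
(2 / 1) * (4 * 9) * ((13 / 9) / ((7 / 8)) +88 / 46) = 41312 / 161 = 256.60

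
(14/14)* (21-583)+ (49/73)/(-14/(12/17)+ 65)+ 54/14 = -77290123/138481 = -558.13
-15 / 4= -3.75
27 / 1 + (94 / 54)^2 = 21892 / 729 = 30.03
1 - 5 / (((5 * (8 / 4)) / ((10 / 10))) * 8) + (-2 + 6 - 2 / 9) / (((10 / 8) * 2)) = 2.45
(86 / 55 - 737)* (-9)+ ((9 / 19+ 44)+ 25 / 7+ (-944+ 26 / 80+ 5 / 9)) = 3014638867 / 526680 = 5723.85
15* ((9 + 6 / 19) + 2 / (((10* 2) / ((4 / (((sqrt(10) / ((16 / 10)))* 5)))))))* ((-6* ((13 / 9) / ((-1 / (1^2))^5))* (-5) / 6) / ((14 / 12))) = -115050 / 133 - 208* sqrt(10) / 175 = -868.80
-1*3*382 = -1146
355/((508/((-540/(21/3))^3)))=-13974930000/43561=-320812.88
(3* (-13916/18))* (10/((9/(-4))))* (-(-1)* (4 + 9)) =3618160/27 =134005.93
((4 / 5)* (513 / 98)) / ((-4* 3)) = -171 / 490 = -0.35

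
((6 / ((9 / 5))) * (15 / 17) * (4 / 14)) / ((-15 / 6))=-40 / 119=-0.34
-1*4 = -4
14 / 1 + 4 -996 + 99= -879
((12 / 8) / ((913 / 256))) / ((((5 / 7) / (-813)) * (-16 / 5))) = 136584 / 913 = 149.60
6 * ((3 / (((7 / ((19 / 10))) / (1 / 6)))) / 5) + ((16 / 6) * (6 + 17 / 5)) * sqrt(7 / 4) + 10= 3557 / 350 + 188 * sqrt(7) / 15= 43.32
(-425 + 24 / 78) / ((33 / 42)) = -77294 / 143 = -540.52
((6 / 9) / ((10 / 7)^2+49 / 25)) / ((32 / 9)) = 3675 / 78416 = 0.05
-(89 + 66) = -155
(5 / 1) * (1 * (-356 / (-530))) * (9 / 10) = 801 / 265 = 3.02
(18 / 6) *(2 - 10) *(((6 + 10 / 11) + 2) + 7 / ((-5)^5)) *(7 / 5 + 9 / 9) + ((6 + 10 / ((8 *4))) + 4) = -1382485809 / 2750000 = -502.72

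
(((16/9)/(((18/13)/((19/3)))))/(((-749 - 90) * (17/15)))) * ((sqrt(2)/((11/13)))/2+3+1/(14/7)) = -34580/1155303 - 64220 * sqrt(2)/12708333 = -0.04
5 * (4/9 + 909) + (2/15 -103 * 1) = 199996/45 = 4444.36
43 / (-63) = -43 / 63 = -0.68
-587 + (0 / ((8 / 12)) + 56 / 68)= -9965 / 17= -586.18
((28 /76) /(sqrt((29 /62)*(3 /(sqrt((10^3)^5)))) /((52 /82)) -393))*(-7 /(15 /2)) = 98 /(285*(-41*2^(3 /4)*sqrt(2697)*5^(1 /4) /16120000+393)) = 0.00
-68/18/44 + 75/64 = 6881/6336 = 1.09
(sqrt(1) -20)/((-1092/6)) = 19/182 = 0.10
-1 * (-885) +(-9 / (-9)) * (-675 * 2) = -465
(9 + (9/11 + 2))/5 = 26/11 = 2.36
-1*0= 0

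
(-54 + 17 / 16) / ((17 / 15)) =-12705 / 272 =-46.71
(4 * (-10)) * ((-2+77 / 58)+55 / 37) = -34940 / 1073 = -32.56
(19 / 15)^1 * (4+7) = 209 / 15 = 13.93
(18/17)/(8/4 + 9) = 18/187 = 0.10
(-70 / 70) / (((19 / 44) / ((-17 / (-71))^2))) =-12716 / 95779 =-0.13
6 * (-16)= -96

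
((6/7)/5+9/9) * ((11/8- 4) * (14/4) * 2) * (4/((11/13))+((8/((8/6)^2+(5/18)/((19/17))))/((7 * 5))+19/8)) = -19133511/123200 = -155.30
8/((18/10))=40/9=4.44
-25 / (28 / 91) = -325 / 4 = -81.25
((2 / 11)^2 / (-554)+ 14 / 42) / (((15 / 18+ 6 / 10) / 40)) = 13404400 / 1441231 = 9.30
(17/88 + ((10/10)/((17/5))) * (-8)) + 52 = 74561/1496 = 49.84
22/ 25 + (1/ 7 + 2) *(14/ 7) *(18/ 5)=2854/ 175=16.31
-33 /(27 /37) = -407 /9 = -45.22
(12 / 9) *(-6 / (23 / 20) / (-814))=80 / 9361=0.01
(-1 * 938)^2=879844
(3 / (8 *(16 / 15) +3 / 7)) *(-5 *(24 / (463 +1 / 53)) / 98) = -0.00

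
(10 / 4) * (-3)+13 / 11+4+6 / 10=-1.72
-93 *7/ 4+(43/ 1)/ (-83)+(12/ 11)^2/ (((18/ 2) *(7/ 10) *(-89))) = -4086188635/ 25027156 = -163.27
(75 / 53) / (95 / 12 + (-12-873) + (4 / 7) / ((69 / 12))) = -144900 / 89799649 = -0.00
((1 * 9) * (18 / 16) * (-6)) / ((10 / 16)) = -486 / 5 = -97.20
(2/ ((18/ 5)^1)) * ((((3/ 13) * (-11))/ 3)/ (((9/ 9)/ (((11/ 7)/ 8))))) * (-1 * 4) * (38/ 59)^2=436810/ 2850939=0.15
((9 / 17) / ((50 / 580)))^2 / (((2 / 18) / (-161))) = -394829316 / 7225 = -54647.66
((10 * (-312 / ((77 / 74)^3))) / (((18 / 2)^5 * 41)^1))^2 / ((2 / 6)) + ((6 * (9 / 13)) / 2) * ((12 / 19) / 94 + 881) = 961098366735805862321911473851 / 525252594029383430380773603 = 1829.78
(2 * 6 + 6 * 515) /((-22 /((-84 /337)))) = 11844 /337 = 35.15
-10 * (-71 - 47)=1180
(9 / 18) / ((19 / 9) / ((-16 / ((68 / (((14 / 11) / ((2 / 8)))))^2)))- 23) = -14112 / 1313563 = -0.01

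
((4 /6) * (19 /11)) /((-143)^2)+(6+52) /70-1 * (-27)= 657273088 /23618595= 27.83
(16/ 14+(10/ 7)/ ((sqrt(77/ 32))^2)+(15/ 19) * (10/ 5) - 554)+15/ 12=-22507035/ 40964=-549.43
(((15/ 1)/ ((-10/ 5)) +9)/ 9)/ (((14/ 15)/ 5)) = 25/ 28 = 0.89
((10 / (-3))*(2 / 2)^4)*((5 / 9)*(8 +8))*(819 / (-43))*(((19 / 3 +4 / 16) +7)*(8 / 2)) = 11866400 / 387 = 30662.53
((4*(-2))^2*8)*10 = 5120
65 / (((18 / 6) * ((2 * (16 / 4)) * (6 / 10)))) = 325 / 72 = 4.51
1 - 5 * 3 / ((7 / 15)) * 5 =-159.71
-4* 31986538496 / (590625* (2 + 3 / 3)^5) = -127946153984 / 143521875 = -891.47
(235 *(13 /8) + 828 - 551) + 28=5495 /8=686.88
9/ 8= 1.12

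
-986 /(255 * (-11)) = 58 /165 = 0.35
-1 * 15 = -15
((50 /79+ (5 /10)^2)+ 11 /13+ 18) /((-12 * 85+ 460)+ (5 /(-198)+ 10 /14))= -56165571 /1592271070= -0.04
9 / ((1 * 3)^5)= 1 / 27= 0.04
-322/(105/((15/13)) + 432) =-322/523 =-0.62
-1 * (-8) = 8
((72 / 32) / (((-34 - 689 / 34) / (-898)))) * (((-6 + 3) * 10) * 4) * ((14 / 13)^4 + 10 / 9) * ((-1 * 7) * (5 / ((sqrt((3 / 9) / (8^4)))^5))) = 4346576770729896837120 * sqrt(3) / 1171001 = 6429107922113508.55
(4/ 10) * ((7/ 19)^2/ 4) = 49/ 3610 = 0.01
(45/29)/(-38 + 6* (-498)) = -45/87754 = -0.00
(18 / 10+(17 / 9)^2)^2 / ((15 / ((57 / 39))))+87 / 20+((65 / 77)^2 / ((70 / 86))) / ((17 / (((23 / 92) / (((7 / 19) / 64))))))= 5935877539885457 / 631874895151500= 9.39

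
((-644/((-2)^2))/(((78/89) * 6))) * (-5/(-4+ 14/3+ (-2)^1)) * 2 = -71645/312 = -229.63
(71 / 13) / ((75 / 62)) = 4402 / 975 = 4.51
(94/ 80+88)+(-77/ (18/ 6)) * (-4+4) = 3567/ 40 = 89.18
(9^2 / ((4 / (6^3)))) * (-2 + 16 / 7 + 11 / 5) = 10872.51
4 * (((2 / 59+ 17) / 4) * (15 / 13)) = 15075 / 767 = 19.65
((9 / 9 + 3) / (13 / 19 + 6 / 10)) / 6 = 95 / 183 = 0.52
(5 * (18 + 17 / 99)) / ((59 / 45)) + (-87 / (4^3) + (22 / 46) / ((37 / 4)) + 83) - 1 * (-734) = 31281906083 / 35347136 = 884.99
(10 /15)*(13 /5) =26 /15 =1.73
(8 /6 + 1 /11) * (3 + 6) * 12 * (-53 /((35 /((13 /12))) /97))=-9423453 /385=-24476.50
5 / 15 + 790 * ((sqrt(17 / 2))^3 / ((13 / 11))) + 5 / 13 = 16566.23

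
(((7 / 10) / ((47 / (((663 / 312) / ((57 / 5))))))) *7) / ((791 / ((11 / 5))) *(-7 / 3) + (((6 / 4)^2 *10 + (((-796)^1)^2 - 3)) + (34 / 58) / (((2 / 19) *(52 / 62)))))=0.00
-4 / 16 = -0.25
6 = 6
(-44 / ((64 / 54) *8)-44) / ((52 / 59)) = -183667 / 3328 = -55.19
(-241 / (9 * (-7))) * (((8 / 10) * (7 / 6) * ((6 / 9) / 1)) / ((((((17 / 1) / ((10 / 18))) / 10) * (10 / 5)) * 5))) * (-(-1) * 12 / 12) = 0.08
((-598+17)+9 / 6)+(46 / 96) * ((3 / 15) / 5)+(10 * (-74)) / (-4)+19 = -450577 / 1200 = -375.48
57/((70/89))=72.47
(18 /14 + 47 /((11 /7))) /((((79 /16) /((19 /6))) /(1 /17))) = 365104 /310233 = 1.18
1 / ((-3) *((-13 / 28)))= 28 / 39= 0.72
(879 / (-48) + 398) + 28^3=357307 / 16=22331.69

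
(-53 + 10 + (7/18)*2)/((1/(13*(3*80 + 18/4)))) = -402610/3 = -134203.33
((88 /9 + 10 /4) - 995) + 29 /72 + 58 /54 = -211949 /216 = -981.25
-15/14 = -1.07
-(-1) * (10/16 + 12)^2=10201/64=159.39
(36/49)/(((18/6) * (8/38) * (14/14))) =57/49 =1.16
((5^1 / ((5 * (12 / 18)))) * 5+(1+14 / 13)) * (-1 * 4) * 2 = -996 / 13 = -76.62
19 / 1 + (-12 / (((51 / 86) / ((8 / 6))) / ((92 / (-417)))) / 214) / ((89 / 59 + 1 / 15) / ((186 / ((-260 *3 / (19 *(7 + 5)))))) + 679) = 255036949339749 / 13422968391575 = 19.00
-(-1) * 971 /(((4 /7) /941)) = 6395977 /4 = 1598994.25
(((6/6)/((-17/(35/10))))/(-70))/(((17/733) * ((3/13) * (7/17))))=9529/7140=1.33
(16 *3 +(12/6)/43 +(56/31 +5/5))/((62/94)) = 3185989/41323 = 77.10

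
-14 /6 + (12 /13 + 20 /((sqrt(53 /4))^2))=205 /2067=0.10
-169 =-169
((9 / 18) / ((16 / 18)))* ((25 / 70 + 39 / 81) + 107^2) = 4328039 / 672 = 6440.53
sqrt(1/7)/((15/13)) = 13 * sqrt(7)/105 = 0.33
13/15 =0.87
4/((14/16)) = 4.57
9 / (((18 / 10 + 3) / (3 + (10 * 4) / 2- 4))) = 35.62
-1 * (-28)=28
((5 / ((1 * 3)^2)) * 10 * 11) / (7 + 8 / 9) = 7.75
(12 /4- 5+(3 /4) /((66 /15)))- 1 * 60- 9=-6233 /88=-70.83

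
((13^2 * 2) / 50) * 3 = 507 / 25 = 20.28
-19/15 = -1.27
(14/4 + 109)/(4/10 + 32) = 125/36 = 3.47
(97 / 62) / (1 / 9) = 873 / 62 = 14.08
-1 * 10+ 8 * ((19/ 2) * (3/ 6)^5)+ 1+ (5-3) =-37/ 8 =-4.62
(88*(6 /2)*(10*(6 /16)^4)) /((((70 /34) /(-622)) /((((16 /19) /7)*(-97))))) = 1370818647 /7448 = 184051.91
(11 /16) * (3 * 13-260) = -2431 /16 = -151.94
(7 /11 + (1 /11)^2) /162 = 13 /3267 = 0.00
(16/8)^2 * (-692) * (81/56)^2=-1135053/196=-5791.09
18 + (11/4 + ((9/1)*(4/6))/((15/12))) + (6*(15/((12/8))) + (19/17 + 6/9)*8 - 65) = 35521/1020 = 34.82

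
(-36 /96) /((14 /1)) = -3 /112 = -0.03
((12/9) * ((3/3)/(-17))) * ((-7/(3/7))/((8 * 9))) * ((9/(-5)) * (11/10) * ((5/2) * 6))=-539/1020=-0.53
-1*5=-5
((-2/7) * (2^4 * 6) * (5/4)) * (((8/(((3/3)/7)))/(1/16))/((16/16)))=-30720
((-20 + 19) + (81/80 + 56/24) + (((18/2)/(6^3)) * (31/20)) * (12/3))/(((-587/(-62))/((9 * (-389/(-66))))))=1507375/103312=14.59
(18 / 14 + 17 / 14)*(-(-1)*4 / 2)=5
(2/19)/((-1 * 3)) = -2/57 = -0.04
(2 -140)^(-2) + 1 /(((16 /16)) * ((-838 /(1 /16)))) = -1409 /63835488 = -0.00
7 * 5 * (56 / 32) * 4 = 245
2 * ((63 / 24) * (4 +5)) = 189 / 4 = 47.25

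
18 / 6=3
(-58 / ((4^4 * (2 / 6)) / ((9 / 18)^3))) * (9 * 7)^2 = -345303 / 1024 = -337.21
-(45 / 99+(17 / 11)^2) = -344 / 121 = -2.84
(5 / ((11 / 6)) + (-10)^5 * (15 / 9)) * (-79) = 434492890 / 33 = 13166451.21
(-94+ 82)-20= -32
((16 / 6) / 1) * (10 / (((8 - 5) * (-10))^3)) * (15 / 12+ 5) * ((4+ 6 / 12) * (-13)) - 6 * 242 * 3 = -156803 / 36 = -4355.64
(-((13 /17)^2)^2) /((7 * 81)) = -28561 /47356407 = -0.00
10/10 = 1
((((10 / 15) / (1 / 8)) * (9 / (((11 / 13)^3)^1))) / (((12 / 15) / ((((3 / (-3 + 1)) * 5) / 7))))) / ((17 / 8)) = -7909200 / 158389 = -49.94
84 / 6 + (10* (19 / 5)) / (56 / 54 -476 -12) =4817 / 346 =13.92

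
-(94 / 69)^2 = -8836 / 4761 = -1.86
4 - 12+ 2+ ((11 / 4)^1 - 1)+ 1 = -3.25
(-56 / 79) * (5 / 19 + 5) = -5600 / 1501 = -3.73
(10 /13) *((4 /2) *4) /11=80 /143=0.56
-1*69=-69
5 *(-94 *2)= -940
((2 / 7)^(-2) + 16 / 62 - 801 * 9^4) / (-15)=217221071 / 620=350356.57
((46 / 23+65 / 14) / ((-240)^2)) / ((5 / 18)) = 93 / 224000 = 0.00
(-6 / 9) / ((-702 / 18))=2 / 117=0.02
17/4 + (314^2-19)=394325/4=98581.25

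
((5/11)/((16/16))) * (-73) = -365/11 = -33.18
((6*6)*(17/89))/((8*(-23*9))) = -17/4094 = -0.00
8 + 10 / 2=13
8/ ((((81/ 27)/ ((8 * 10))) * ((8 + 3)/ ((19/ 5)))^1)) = 2432/ 33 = 73.70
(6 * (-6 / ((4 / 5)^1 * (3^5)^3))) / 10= -1 / 3188646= -0.00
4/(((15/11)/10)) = 88/3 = 29.33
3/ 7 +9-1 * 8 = 10/ 7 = 1.43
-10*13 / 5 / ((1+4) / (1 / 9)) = -26 / 45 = -0.58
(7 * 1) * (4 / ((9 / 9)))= 28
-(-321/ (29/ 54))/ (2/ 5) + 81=45684/ 29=1575.31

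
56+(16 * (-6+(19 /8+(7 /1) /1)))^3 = 157520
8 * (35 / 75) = 3.73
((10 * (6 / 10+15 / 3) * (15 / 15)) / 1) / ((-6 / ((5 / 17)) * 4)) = -35 / 51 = -0.69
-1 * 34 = -34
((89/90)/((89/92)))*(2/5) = 92/225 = 0.41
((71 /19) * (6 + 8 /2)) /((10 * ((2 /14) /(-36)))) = -17892 /19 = -941.68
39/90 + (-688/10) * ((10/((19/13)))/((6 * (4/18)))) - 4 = -203273/570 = -356.62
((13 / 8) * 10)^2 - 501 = -3791 / 16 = -236.94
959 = 959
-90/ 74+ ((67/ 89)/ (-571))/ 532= -1216609339/ 1000321196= -1.22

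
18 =18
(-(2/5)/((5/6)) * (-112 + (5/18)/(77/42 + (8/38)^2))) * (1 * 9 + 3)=65505936/101675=644.27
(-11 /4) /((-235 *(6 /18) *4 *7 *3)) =11 /26320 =0.00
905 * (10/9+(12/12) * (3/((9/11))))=38915/9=4323.89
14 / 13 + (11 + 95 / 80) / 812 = 184423 / 168896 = 1.09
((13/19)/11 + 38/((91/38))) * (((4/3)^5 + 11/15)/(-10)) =-607068923/77026950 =-7.88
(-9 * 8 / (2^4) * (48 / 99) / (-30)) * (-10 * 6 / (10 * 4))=-6 / 55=-0.11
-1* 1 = -1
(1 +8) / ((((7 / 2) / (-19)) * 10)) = -171 / 35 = -4.89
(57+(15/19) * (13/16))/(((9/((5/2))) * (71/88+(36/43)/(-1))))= -920931/1748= -526.85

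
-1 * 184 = -184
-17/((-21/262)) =4454/21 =212.10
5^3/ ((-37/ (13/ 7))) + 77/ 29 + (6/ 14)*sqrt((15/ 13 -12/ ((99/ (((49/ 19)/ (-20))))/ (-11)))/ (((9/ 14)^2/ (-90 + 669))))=-27182/ 7511 + 2*sqrt(867135490)/ 3705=12.28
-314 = -314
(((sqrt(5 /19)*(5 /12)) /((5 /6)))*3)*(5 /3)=5*sqrt(95) /38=1.28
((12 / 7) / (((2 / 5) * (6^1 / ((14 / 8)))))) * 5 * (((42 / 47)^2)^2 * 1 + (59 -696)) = -77631127525 / 19518724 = -3977.26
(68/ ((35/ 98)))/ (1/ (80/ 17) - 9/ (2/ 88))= -15232/ 31663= -0.48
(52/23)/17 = 52/391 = 0.13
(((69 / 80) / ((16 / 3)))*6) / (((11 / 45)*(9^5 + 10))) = 5589 / 83155072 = 0.00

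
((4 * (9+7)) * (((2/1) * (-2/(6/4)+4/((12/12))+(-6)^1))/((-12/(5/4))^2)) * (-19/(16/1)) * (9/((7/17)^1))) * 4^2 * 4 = 7690.48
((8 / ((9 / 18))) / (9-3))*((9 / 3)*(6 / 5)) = 48 / 5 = 9.60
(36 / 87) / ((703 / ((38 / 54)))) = 0.00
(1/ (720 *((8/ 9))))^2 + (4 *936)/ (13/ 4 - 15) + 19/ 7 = -42573414071/ 134758400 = -315.92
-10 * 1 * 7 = -70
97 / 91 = 1.07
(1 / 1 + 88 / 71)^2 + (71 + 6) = 413438 / 5041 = 82.02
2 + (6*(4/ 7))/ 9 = 50/ 21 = 2.38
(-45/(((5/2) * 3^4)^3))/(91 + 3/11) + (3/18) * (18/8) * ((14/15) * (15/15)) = 518745377/1482129900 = 0.35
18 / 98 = 9 / 49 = 0.18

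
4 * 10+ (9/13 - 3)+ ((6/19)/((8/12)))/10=93217/2470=37.74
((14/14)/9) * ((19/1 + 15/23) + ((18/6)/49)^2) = 2.18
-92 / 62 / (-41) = 46 / 1271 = 0.04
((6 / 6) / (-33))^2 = 1 / 1089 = 0.00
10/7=1.43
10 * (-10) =-100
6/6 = 1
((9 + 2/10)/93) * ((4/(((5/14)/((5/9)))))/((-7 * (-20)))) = 92/20925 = 0.00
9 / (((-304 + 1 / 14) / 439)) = -13.00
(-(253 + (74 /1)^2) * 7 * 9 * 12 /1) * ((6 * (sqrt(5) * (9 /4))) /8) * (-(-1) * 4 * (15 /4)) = -438526305 * sqrt(5) /4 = -245143656.98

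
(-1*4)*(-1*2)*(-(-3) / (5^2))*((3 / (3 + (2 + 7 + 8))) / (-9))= -2 / 125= -0.02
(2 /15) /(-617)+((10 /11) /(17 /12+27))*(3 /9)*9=3324298 /34715505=0.10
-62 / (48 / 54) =-279 / 4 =-69.75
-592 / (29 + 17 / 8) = -4736 / 249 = -19.02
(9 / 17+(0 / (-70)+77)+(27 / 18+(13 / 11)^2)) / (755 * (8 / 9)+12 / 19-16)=56579283 / 461311048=0.12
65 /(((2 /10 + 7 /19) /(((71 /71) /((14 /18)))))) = 6175 /42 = 147.02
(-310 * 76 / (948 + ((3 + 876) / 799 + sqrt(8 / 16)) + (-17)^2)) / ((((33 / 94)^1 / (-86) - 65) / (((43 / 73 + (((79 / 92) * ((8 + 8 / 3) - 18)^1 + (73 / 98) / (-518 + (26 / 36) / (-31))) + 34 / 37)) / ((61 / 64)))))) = -243670062695822077293808910970880 / 165609392416973583328857707046807 + 98404829199509240285872071680 * sqrt(2) / 165609392416973583328857707046807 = -1.47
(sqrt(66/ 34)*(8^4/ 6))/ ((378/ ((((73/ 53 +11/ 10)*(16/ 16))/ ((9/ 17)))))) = 672256*sqrt(561)/ 1352295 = 11.77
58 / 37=1.57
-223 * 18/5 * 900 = -722520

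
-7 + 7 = 0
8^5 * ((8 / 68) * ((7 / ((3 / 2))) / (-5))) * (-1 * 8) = 7340032 / 255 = 28784.44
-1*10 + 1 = -9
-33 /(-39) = 11 /13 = 0.85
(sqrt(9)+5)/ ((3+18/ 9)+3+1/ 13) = 104/ 105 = 0.99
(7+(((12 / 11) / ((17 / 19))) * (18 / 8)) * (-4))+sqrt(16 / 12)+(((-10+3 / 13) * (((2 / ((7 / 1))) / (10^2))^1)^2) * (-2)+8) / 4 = -1175241251 / 595595000+2 * sqrt(3) / 3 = -0.82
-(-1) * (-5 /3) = -5 /3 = -1.67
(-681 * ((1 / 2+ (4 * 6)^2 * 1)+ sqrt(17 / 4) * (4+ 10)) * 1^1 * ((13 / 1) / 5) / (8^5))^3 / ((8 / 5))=-214310086430083398261 / 11258999068426240 - 19387061398877673501 * sqrt(17) / 28147497671065600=-21874.42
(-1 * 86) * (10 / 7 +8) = -5676 / 7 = -810.86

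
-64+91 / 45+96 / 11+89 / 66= -51383 / 990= -51.90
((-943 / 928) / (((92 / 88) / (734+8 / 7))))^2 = 1346581538929 / 2637376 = 510576.25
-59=-59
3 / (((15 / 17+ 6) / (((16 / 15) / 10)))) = 136 / 2925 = 0.05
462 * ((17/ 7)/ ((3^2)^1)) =124.67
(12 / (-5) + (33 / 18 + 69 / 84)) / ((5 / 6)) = 107 / 350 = 0.31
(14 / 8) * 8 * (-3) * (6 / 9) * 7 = -196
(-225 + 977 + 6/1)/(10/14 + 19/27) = 71631/134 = 534.56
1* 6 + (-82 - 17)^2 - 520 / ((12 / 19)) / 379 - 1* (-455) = 11665424 / 1137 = 10259.83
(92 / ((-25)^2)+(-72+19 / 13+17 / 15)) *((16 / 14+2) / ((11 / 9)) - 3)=241166 / 8125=29.68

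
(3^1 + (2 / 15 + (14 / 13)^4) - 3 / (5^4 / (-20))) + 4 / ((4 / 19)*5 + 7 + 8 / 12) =26791670887 / 5323056375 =5.03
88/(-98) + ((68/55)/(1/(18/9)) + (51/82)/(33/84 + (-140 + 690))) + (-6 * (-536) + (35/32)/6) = 31879693685831/9907423680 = 3217.76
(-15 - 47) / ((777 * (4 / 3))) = -31 / 518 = -0.06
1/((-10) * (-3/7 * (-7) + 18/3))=-1/90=-0.01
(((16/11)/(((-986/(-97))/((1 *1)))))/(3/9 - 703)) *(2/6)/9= -194/25721289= -0.00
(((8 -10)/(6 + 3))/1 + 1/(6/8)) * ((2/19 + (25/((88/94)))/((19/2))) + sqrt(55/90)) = 5 * sqrt(22)/27 + 6095/1881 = 4.11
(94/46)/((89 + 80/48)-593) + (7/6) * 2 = 242204/103983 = 2.33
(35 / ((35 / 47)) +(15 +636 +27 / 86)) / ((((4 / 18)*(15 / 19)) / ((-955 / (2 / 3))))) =-1961456355 / 344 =-5701908.01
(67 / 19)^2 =4489 / 361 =12.43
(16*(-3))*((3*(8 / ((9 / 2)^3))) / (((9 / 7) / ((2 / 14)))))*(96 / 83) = -32768 / 20169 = -1.62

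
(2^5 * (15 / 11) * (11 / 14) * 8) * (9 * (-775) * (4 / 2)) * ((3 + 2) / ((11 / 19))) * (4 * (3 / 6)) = -5088960000 / 77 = -66090389.61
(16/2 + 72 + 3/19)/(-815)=-1523/15485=-0.10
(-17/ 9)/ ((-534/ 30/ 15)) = 425/ 267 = 1.59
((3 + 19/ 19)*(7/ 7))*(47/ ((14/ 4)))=376/ 7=53.71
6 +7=13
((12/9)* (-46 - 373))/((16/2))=-419/6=-69.83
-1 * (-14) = 14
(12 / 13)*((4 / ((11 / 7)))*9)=3024 / 143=21.15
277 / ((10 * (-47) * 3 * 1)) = -277 / 1410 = -0.20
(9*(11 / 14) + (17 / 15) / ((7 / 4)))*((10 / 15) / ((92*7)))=1621 / 202860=0.01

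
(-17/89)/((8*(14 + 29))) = -17/30616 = -0.00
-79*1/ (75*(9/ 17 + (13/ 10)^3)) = -53720/ 139047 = -0.39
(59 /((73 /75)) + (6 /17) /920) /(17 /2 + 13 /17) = 11534573 /1762950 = 6.54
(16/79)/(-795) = -16/62805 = -0.00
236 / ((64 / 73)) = 4307 / 16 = 269.19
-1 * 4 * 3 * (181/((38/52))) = -56472/19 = -2972.21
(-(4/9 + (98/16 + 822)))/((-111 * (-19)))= -59657/151848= -0.39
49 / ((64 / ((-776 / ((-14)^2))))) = -97 / 32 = -3.03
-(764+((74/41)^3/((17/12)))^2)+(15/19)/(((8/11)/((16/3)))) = -20225539447221030/26082822387331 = -775.44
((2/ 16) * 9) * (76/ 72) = 19/ 16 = 1.19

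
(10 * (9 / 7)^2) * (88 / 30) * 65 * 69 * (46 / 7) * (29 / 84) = 1184632020 / 2401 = 493391.10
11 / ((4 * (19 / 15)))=2.17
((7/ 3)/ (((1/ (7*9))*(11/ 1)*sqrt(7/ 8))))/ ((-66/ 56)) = -392*sqrt(14)/ 121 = -12.12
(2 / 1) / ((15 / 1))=2 / 15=0.13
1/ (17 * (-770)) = -1/ 13090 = -0.00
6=6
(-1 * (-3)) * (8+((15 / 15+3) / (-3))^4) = 904 / 27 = 33.48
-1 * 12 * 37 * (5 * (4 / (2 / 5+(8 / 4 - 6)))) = 7400 / 3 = 2466.67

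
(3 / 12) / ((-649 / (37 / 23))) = -37 / 59708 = -0.00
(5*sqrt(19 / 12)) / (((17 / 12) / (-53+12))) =-410*sqrt(57) / 17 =-182.08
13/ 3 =4.33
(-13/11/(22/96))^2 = 389376/14641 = 26.59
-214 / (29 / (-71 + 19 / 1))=11128 / 29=383.72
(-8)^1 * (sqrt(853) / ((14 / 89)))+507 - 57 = 450 - 356 * sqrt(853) / 7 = -1035.34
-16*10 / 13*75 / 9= -4000 / 39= -102.56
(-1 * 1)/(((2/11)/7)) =-77/2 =-38.50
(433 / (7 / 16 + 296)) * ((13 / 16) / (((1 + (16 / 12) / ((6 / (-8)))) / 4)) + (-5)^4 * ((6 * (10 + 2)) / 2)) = 121217484 / 3689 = 32859.17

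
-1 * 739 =-739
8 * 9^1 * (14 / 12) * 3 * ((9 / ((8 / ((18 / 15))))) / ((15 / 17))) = 9639 / 25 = 385.56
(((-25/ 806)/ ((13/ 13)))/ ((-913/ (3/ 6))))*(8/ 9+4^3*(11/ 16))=2525/ 3311451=0.00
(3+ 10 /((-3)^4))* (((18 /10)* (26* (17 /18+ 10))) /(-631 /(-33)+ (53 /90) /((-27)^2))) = 88816662 /1061581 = 83.66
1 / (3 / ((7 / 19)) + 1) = 7 / 64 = 0.11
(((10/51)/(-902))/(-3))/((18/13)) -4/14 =-2483653/8694378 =-0.29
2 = 2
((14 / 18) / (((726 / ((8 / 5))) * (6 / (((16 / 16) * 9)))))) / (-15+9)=-7 / 16335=-0.00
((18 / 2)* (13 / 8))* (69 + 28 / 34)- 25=135479 / 136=996.17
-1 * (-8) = 8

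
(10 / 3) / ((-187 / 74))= -740 / 561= -1.32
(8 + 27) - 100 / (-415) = 2925 / 83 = 35.24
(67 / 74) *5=335 / 74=4.53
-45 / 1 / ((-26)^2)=-45 / 676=-0.07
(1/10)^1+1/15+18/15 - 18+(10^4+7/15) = 59903/6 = 9983.83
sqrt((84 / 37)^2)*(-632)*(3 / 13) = -159264 / 481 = -331.11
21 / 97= 0.22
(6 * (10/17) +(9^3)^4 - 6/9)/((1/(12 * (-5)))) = -288078127213540/17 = -16945772189031.76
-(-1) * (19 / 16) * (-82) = -779 / 8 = -97.38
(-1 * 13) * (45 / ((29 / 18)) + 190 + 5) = -84045 / 29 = -2898.10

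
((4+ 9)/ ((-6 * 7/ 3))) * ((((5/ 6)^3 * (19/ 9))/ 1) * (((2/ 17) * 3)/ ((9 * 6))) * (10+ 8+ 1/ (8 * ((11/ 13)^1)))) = -49307375/ 366436224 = -0.13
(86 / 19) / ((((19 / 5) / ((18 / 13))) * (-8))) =-1935 / 9386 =-0.21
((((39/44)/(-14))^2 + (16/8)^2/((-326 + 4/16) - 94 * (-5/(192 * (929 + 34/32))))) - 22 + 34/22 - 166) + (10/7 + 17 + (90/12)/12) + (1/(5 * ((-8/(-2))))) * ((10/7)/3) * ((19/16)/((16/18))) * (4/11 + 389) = -13687231735969467/88290849154816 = -155.02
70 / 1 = 70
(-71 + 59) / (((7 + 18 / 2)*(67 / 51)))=-153 / 268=-0.57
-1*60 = -60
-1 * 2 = -2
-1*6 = -6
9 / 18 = 0.50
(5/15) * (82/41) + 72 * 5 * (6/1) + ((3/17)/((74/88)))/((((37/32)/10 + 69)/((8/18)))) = 90175002146/41734779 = 2160.67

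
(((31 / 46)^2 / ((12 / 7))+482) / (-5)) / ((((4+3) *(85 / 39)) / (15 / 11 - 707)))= 4461.12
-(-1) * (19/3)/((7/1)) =19/21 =0.90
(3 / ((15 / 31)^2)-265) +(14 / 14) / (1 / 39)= -15989 / 75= -213.19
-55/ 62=-0.89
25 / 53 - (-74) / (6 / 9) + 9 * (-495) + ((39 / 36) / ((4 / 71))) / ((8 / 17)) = -87567865 / 20352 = -4302.67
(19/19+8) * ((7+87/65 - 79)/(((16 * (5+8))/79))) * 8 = -3265623/1690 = -1932.32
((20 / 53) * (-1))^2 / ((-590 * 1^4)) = -40 / 165731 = -0.00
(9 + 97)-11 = 95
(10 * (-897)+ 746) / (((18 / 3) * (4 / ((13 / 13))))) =-342.67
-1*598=-598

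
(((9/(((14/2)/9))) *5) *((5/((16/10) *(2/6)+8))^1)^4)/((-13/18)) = -115330078125/12213813248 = -9.44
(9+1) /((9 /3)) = 10 /3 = 3.33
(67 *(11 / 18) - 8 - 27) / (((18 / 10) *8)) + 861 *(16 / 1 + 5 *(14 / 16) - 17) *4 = 15064591 / 1296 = 11623.91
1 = 1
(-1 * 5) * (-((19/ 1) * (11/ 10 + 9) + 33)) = 1124.50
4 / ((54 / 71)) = 142 / 27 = 5.26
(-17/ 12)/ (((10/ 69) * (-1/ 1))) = 391/ 40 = 9.78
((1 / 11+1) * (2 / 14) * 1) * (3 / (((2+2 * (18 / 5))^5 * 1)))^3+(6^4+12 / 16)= 218099397446128435837305343389 / 168189240367170567468965888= 1296.75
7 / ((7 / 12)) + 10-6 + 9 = 25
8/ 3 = 2.67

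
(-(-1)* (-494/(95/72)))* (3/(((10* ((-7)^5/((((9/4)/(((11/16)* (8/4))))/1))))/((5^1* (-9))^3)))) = -184232880/184877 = -996.52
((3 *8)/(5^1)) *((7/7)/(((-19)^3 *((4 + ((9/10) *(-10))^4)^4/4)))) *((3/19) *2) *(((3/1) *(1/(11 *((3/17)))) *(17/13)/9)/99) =-18496/17135412431704020748490625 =-0.00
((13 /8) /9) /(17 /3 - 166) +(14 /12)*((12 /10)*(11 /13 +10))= 876391 /57720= 15.18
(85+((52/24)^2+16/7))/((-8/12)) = -23179/168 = -137.97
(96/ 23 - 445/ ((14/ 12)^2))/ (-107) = 3.02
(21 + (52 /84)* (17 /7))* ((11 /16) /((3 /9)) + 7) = 203.94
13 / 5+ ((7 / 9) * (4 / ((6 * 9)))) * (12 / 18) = 9617 / 3645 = 2.64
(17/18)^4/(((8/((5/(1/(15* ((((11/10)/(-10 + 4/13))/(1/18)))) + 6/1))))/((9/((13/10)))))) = 4593655/7962624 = 0.58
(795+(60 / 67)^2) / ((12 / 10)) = 5953925 / 8978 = 663.17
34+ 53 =87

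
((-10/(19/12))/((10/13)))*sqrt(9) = -468/19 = -24.63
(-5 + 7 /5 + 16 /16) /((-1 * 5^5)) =13 /15625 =0.00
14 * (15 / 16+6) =777 / 8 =97.12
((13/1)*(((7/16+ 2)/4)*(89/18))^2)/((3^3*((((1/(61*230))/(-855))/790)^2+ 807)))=1205887581634391589578125/222636568799270479104003072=0.01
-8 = -8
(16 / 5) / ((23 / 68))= 1088 / 115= 9.46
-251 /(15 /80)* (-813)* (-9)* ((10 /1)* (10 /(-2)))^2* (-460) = 11264277600000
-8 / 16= -1 / 2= -0.50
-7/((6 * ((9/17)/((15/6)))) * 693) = -85/10692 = -0.01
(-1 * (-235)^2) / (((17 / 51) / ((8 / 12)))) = -110450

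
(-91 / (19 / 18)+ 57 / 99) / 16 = -53693 / 10032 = -5.35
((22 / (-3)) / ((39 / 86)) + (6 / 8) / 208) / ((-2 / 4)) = 121061 / 3744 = 32.33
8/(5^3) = 8/125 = 0.06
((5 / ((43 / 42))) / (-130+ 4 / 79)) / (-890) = 553 / 13095994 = 0.00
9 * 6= 54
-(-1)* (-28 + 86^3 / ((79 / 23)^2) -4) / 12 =28022826 / 6241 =4490.12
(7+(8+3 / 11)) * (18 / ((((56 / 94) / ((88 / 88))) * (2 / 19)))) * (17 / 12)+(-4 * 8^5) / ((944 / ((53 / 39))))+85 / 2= 6064.22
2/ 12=1/ 6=0.17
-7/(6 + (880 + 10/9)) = -0.01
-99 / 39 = -33 / 13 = -2.54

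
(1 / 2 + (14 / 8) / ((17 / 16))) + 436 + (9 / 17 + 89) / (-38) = 435.79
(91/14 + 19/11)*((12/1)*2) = 2172/11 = 197.45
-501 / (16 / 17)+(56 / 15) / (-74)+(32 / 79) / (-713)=-266279586401 / 500183760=-532.36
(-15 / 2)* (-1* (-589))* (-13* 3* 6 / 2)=1033695 / 2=516847.50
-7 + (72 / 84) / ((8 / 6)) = -89 / 14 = -6.36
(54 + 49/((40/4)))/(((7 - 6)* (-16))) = -589/160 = -3.68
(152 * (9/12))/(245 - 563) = -19/53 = -0.36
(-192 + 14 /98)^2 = 1803649 /49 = 36809.16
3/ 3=1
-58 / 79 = -0.73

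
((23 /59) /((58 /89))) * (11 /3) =22517 /10266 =2.19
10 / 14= 5 / 7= 0.71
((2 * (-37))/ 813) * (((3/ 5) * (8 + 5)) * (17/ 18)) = -8177/ 12195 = -0.67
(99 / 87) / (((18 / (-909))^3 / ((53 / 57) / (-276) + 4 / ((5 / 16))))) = -11407918186313 / 6083040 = -1875364.65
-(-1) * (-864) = -864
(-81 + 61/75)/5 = -6014/375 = -16.04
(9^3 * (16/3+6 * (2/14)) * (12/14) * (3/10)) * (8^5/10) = 931627008/245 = 3802559.22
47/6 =7.83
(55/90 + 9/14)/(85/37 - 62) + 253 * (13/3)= 152570498/139167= 1096.31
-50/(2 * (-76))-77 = -76.67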